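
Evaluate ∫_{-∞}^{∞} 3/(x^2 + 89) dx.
Let f(z) = 3/(z^2 + 89). The denominator has no real zeros and deg Q - deg P = 2 ≥ 2, so the integral of f over the upper semicircle |z| = R tends to 0 as R → ∞. Closing the contour in the upper half-plane,
  ∫_{-∞}^{∞} f(x) dx = 2πi · Σ Res(f, z_k)  over the poles with Im z_k > 0.

Zeros of the denominator: z^2 + 89 = 0 gives z = ±sqrt(89)*I.
Upper half-plane: z = sqrt(89)*I (simple).

Each pole is a simple zero of Q(z) = z^2 + 89, so Res(f, z₀) = P(z₀)/Q'(z₀) with P(z) = 3, Q'(z) = 2*z:
  Res(f, sqrt(89)*I) = (3)/(2*sqrt(89)*I) = -3*sqrt(89)*I/178

∫_{-∞}^{∞} f(x) dx = 2πi · (-3*sqrt(89)*I/178) = 3*sqrt(89)*pi/89

Final answer: 3*sqrt(89)*pi/89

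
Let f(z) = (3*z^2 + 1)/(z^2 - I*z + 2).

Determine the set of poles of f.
The singularities of f are the zeros of the denominator. Factoring,
  z^2 - I*z + 2 = (z + I)*(z - 2*I)
so the candidates are z = -I, z = 2*I.

Check the numerator P(z) = 3*z^2 + 1 at each one:
  P(-I) = -2 ≠ 0, so z = -I is a (simple) pole.
  P(2*I) = -11 ≠ 0, so z = 2*I is a (simple) pole.

Poles of f: {-I, 2*I}

Final answer: {-I, 2*I}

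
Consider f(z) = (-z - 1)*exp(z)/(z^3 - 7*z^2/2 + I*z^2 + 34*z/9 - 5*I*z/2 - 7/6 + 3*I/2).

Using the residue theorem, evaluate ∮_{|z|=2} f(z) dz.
By the residue theorem, ∮_C f(z) dz = 2πi · (sum of the residues of f at the poles inside |z| = 2).

The denominator factors as (z - 3/2)*(z - 1 + I/3)*(z - 1 + 2*I/3), so the singularities of f are simple poles at z = 3/2, z = 1 - I/3, z = 1 - 2*I/3.
  |3/2|² = 9/4 < 4 = 2², so this pole is inside the contour.
  |1 - I/3|² = 10/9 < 4 = 2², so this pole is inside the contour.
  |1 - 2*I/3|² = 13/9 < 4 = 2², so this pole is inside the contour.

With P(z) = (-z - 1)*exp(z) and Q(z) = z^3 - 7*z^2/2 + I*z^2 + 34*z/9 - 5*I*z/2 - 7/6 + 3*I/2, each pole is simple, so Res(f, z₀) = P(z₀)/Q'(z₀) with Q'(z) = 3*z^2 - 7*z + 2*I*z + 34/9 - 5*I/2.
  Res(f, 3/2) = P(3/2)/Q'(3/2) = (-5*exp(3/2)/2)/(1/36 + I/2) = (-18/65 + 324*I/65)*exp(3/2)
  Res(f, 1 - I/3) = P(1 - I/3)/Q'(1 - I/3) = ((-2 + I/3)*exp(1 - I/3))/(1/9 - I/6) = (-90/13 - 96*I/13)*exp(1 - I/3)
  Res(f, 1 - 2*I/3) = P(1 - 2*I/3)/Q'(1 - 2*I/3) = ((-2 + 2*I/3)*exp(1 - 2*I/3))/(-2/9 + I/6) = (36/5 + 12*I/5)*exp(1 - 2*I/3)

Sum of residues inside C: (-90/13 - 96*I/13)*exp(1 - I/3) + (36/5 + 12*I/5)*exp(1 - 2*I/3) + (-18/65 + 324*I/65)*exp(3/2)
∮_C f(z) dz = 2πi · ((-90/13 - 96*I/13)*exp(1 - I/3) + (36/5 + 12*I/5)*exp(1 - 2*I/3) + (-18/65 + 324*I/65)*exp(3/2)) = pi*(192/13 - 180*I/13)*exp(1 - I/3) + pi*(-648/65 - 36*I/65)*exp(3/2) + pi*(-24/5 + 72*I/5)*exp(1 - 2*I/3)

Final answer: pi*(192/13 - 180*I/13)*exp(1 - I/3) + pi*(-648/65 - 36*I/65)*exp(3/2) + pi*(-24/5 + 72*I/5)*exp(1 - 2*I/3)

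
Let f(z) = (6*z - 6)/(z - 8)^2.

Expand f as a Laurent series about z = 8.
Put w = z - (8), i.e. z = w + 8. The denominator is w^2, so it suffices to rewrite the numerator in powers of w.

P(z) = 6*z - 6
P(w + 8) = 42 + 6*w

Dividing each term by w^2:
  f = 42/w^2 + 6/w

Substituting back w = z - 8:
  f(z) = 42/(z - 8)^2 + 6/(z - 8)

The series is finite because the numerator is a polynomial; the negative powers form the principal part, and the coefficient of 1/(z - 8) gives Res(f, 8) = 6.

Final answer: 42/(z - 8)^2 + 6/(z - 8)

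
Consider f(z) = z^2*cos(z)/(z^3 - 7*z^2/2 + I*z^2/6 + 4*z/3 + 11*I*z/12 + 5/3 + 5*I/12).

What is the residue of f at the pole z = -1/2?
Write f(z) = P(z)/Q(z) with P(z) = z^2*cos(z) and Q(z) = z^3 - 7*z^2/2 + I*z^2/6 + 4*z/3 + 11*I*z/12 + 5/3 + 5*I/12.
The denominator factors as Q(z) = (z - 3 + 2*I/3)*(z - 1 - I/2)*(z + 1/2), so z = -1/2 is a simple zero of Q and P is analytic there; z = -1/2 is therefore a simple pole and
  Res(f, z₀) = P(z₀)/Q'(z₀).

Q'(z) = 3*z^2 - 7*z + I*z/3 + 4/3 + 11*I/12, so Q'(-1/2) = 67/12 + 3*I/4.
P(-1/2) = cos(1/2)/4.

Res(f, -1/2) = (cos(1/2)/4)/(67/12 + 3*I/4) = (201/4570 - 27*I/4570)*cos(1/2)

Final answer: (201/4570 - 27*I/4570)*cos(1/2)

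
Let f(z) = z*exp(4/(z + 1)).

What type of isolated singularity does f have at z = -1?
Let u = z + 1. Then
  e^(4/u) = Σ_{k≥0} (4)^k/(k!·u^k) = 1 + 4/u + 8/u^2 + 32/(3*u^3) + ...
which has infinitely many negative powers of u, so exp(4/(z + 1)) has an essential singularity at z = -1.
The extra factor z is a nonzero polynomial; if the product had at most a pole at z = -1, dividing by that polynomial would leave exp(4/(z + 1)) with at most a pole too — contradiction. (Equivalently, the product's Laurent series still has infinitely many negative powers.)
So the singularity is essential.

Final answer: essential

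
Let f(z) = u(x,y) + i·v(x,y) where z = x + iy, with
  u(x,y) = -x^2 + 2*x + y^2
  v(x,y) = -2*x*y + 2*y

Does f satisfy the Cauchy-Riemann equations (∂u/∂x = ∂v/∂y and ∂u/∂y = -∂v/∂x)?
∂u/∂x = 2 - 2*x
∂v/∂y = 2 - 2*x
∂u/∂y = 2*y
∂v/∂x = -2*y
∂u/∂x = ∂v/∂y and ∂u/∂y = -∂v/∂x hold identically; f is analytic.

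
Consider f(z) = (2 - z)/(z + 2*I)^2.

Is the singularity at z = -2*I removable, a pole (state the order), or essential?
Write f(z) = g(z)/(z + 2*I)^2 with g(z) = 2 - z.
g is entire and g(-2*I) = 2 + 2*I ≠ 0, so no factor of (z + 2*I) cancels: the Laurent expansion of f about z = -2*I starts at the power -2, i.e. lim_{z→z₀} (z - z₀)^2 f(z) = 2 + 2*I is finite and nonzero.
So z = -2*I is a pole of order 2.

Final answer: pole of order 2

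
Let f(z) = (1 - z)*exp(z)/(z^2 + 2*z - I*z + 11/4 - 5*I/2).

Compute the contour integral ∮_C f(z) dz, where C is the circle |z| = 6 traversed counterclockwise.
pi*(-13/10 - 11*I/10)*exp(-3/2 - I) + pi*(13/10 - 9*I/10)*exp(-1/2 + 2*I)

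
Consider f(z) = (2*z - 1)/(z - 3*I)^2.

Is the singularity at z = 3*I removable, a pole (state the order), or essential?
Write f(z) = g(z)/(z - 3*I)^2 with g(z) = 2*z - 1.
g is entire and g(3*I) = -1 + 6*I ≠ 0, so no factor of (z - 3*I) cancels: the Laurent expansion of f about z = 3*I starts at the power -2, i.e. lim_{z→z₀} (z - z₀)^2 f(z) = -1 + 6*I is finite and nonzero.
So z = 3*I is a pole of order 2.

Final answer: pole of order 2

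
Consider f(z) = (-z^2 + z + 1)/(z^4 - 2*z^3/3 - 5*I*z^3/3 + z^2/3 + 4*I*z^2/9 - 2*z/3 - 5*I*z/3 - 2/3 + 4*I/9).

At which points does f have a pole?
The singularities of f are the zeros of the denominator. Factoring,
  z^4 - 2*z^3/3 - 5*I*z^3/3 + z^2/3 + 4*I*z^2/9 - 2*z/3 - 5*I*z/3 - 2/3 + 4*I/9 = (z - I)*(z - 2*I/3)*(z - 2/3 - I)*(z + I)
so the candidates are z = I, z = 2*I/3, z = 2/3 + I, z = -I.

Check the numerator P(z) = -z^2 + z + 1 at each one:
  P(I) = 2 + I ≠ 0, so z = I is a (simple) pole.
  P(2*I/3) = 13/9 + 2*I/3 ≠ 0, so z = 2*I/3 is a (simple) pole.
  P(2/3 + I) = 20/9 - I/3 ≠ 0, so z = 2/3 + I is a (simple) pole.
  P(-I) = 2 - I ≠ 0, so z = -I is a (simple) pole.

Poles of f: {-I, 2*I/3, I, 2/3 + I}

Final answer: {-I, 2*I/3, I, 2/3 + I}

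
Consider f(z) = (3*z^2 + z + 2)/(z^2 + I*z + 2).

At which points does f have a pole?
{-2*I, I}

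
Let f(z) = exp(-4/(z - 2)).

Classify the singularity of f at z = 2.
Let u = z - 2. Then
  e^(-4/u) = Σ_{k≥0} (-4)^k/(k!·u^k) = 1 - 4/u + 8/u^2 - 32/(3*u^3) + ...
which has infinitely many negative powers of u, so exp(-4/(z - 2)) has an essential singularity at z = 2.
So the singularity is essential.

Final answer: essential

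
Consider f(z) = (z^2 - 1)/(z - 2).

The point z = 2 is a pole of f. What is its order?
Factor the denominator:
  z - 2 = (z - 2)

The numerator P(z) = z^2 - 1 has P(2) = 3 ≠ 0, so no factor of (z - 2) cancels.
Near z = 2 we can therefore write f(z) = g(z)/(z - 2) with g analytic at 2 and g(2) ≠ 0 (g is just the numerator).

Hence z = 2 is a pole of order 1.

Final answer: 1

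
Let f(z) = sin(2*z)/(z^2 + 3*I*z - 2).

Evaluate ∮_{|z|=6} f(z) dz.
By the residue theorem, ∮_C f(z) dz = 2πi · (sum of the residues of f at the poles inside |z| = 6).

The denominator factors as (z + I)*(z + 2*I), so the singularities of f are simple poles at z = -I, z = -2*I.
  |-I|² = 1 < 36 = 6², so this pole is inside the contour.
  |-2*I|² = 4 < 36 = 6², so this pole is inside the contour.

With P(z) = sin(2*z) and Q(z) = z^2 + 3*I*z - 2, each pole is simple, so Res(f, z₀) = P(z₀)/Q'(z₀) with Q'(z) = 2*z + 3*I.
  Res(f, -I) = P(-I)/Q'(-I) = (-I*sinh(2))/(I) = -sinh(2)
  Res(f, -2*I) = P(-2*I)/Q'(-2*I) = (-I*sinh(4))/(-I) = sinh(4)

Sum of residues inside C: -sinh(2) + sinh(4)
∮_C f(z) dz = 2πi · (-sinh(2) + sinh(4)) = -2*I*pi*sinh(2) + 2*I*pi*sinh(4)

Final answer: -2*I*pi*sinh(2) + 2*I*pi*sinh(4)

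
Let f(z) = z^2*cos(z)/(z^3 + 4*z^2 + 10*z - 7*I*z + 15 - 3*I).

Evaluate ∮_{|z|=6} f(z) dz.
By the residue theorem, ∮_C f(z) dz = 2πi · (sum of the residues of f at the poles inside |z| = 6).

The denominator factors as (z - 3*I)*(z + 3 + 2*I)*(z + 1 + I), so the singularities of f are simple poles at z = 3*I, z = -3 - 2*I, z = -1 - I.
  |3*I|² = 9 < 36 = 6², so this pole is inside the contour.
  |-3 - 2*I|² = 13 < 36 = 6², so this pole is inside the contour.
  |-1 - I|² = 2 < 36 = 6², so this pole is inside the contour.

With P(z) = z^2*cos(z) and Q(z) = z^3 + 4*z^2 + 10*z - 7*I*z + 15 - 3*I, each pole is simple, so Res(f, z₀) = P(z₀)/Q'(z₀) with Q'(z) = 3*z^2 + 8*z + 10 - 7*I.
  Res(f, 3*I) = P(3*I)/Q'(3*I) = (-9*cosh(3))/(-17 + 17*I) = (9/34 + 9*I/34)*cosh(3)
  Res(f, -3 - 2*I) = P(-3 - 2*I)/Q'(-3 - 2*I) = ((5 + 12*I)*cos(3 + 2*I))/(1 + 13*I) = (161/170 - 53*I/170)*cos(3 + 2*I)
  Res(f, -1 - I) = P(-1 - I)/Q'(-1 - I) = (2*I*cos(1 + I))/(2 - 9*I) = (-18/85 + 4*I/85)*cos(1 + I)

Sum of residues inside C: (-18/85 + 4*I/85)*cos(1 + I) + (161/170 - 53*I/170)*cos(3 + 2*I) + (9/34 + 9*I/34)*cosh(3)
∮_C f(z) dz = 2πi · ((-18/85 + 4*I/85)*cos(1 + I) + (161/170 - 53*I/170)*cos(3 + 2*I) + (9/34 + 9*I/34)*cosh(3)) = pi*(53/85 + 161*I/85)*cos(3 + 2*I) + pi*(-8/85 - 36*I/85)*cos(1 + I) + pi*(-9/17 + 9*I/17)*cosh(3)

Final answer: pi*(53/85 + 161*I/85)*cos(3 + 2*I) + pi*(-8/85 - 36*I/85)*cos(1 + I) + pi*(-9/17 + 9*I/17)*cosh(3)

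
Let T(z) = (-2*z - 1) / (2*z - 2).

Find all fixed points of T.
T(z) = z means -2*z - 1 = z*(2*z - 2), i.e.
  2*z^2 + 1 = 0.
Discriminant: (0)^2 - 4*(2)*(1) = -8, so the roots are complex conjugates.
  z = (0 ± I*sqrt(8))/(2*(2))
Fixed points: {-sqrt(2)*I/2, sqrt(2)*I/2}

Final answer: {-sqrt(2)*I/2, sqrt(2)*I/2}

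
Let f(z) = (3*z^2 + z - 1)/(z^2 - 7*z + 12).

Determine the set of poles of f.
The singularities of f are the zeros of the denominator. Factoring,
  z^2 - 7*z + 12 = (z - 3)*(z - 4)
so the candidates are z = 3, z = 4.

Check the numerator P(z) = 3*z^2 + z - 1 at each one:
  P(3) = 29 ≠ 0, so z = 3 is a (simple) pole.
  P(4) = 51 ≠ 0, so z = 4 is a (simple) pole.

Poles of f: {3, 4}

Final answer: {3, 4}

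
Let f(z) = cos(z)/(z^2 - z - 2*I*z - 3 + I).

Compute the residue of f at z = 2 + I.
Write f(z) = P(z)/Q(z) with P(z) = cos(z) and Q(z) = z^2 - z - 2*I*z - 3 + I.
The denominator factors as Q(z) = (z - 2 - I)*(z + 1 - I), so z = 2 + I is a simple zero of Q and P is analytic there; z = 2 + I is therefore a simple pole and
  Res(f, z₀) = P(z₀)/Q'(z₀).

Q'(z) = 2*z - 1 - 2*I, so Q'(2 + I) = 3.
P(2 + I) = cos(2 + I).

Res(f, 2 + I) = (cos(2 + I))/(3) = cos(2 + I)/3

Final answer: cos(2 + I)/3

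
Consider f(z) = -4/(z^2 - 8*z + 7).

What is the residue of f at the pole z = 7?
Write f(z) = P(z)/Q(z) with P(z) = -4 and Q(z) = z^2 - 8*z + 7.
The denominator factors as Q(z) = (z - 7)*(z - 1), so z = 7 is a simple zero of Q and P is analytic there; z = 7 is therefore a simple pole and
  Res(f, z₀) = P(z₀)/Q'(z₀).

Q'(z) = 2*z - 8, so Q'(7) = 6.
P(7) = -4.

Res(f, 7) = (-4)/(6) = -2/3

Final answer: -2/3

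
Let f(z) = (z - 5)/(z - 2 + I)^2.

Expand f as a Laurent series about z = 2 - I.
Put w = z - (2 - I), i.e. z = w + 2 - I. The denominator is w^2, so it suffices to rewrite the numerator in powers of w.

P(z) = z - 5
P(w + 2 - I) = -3 - I + w

Dividing each term by w^2:
  f = (-3 - I)/w^2 + 1/w

Substituting back w = z - 2 + I:
  f(z) = (-3 - I)/(z - 2 + I)^2 + 1/(z - 2 + I)

The series is finite because the numerator is a polynomial; the negative powers form the principal part, and the coefficient of 1/(z - 2 + I) gives Res(f, 2 - I) = 1.

Final answer: (-3 - I)/(z - 2 + I)^2 + 1/(z - 2 + I)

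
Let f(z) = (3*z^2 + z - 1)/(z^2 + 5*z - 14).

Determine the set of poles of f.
The singularities of f are the zeros of the denominator. Factoring,
  z^2 + 5*z - 14 = (z - 2)*(z + 7)
so the candidates are z = 2, z = -7.

Check the numerator P(z) = 3*z^2 + z - 1 at each one:
  P(2) = 13 ≠ 0, so z = 2 is a (simple) pole.
  P(-7) = 139 ≠ 0, so z = -7 is a (simple) pole.

Poles of f: {-7, 2}

Final answer: {-7, 2}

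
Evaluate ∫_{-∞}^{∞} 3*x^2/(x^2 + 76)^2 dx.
Let f(z) = 3*z^2/(z^2 + 76)^2. The denominator has no real zeros and deg Q - deg P = 2 ≥ 2, so the integral of f over the upper semicircle |z| = R tends to 0 as R → ∞. Closing the contour in the upper half-plane,
  ∫_{-∞}^{∞} f(x) dx = 2πi · Σ Res(f, z_k)  over the poles with Im z_k > 0.

Zeros of the denominator: z^2 + 76 = 0 gives z = ±2*sqrt(19)*I.
Upper half-plane: z = 2*sqrt(19)*I (a pole of order 2).

Write f(z) = g(z)/(z - 2*sqrt(19)*I)^2 with g(z) = 3*z^2/(z + 2*sqrt(19)*I)^2. For a double pole, Res(f, z₀) = g'(z₀):
  g'(z) = 12*sqrt(19)*I*z/(z + 2*sqrt(19)*I)^3
  Res(f, 2*sqrt(19)*I) = g'(2*sqrt(19)*I) = -3*sqrt(19)*I/152

∫_{-∞}^{∞} f(x) dx = 2πi · (-3*sqrt(19)*I/152) = 3*sqrt(19)*pi/76

Final answer: 3*sqrt(19)*pi/76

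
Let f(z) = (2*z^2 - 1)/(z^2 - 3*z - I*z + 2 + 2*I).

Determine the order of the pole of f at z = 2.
Factor the denominator:
  z^2 - 3*z - I*z + 2 + 2*I = (z - 2)*(z - 1 - I)

The numerator P(z) = 2*z^2 - 1 has P(2) = 7 ≠ 0, so no factor of (z - 2) cancels.
Near z = 2 we can therefore write f(z) = g(z)/(z - 2) with g analytic at 2 and g(2) ≠ 0 (g is the numerator divided by the remaining denominator factors).

Hence z = 2 is a pole of order 1.

Final answer: 1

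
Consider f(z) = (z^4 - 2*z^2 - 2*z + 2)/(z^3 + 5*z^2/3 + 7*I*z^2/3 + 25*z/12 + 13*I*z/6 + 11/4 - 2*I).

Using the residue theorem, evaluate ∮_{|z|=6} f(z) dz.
By the residue theorem, ∮_C f(z) dz = 2πi · (sum of the residues of f at the poles inside |z| = 6).

The denominator factors as (z - 1/3 - 2*I/3)*(z + 3/2)*(z + 1/2 + 3*I), so the singularities of f are simple poles at z = 1/3 + 2*I/3, z = -3/2, z = -1/2 - 3*I.
  |1/3 + 2*I/3|² = 5/9 < 36 = 6², so this pole is inside the contour.
  |-3/2|² = 9/4 < 36 = 6², so this pole is inside the contour.
  |-1/2 - 3*I|² = 37/4 < 36 = 6², so this pole is inside the contour.

With P(z) = z^4 - 2*z^2 - 2*z + 2 and Q(z) = z^3 + 5*z^2/3 + 7*I*z^2/3 + 25*z/12 + 13*I*z/6 + 11/4 - 2*I, each pole is simple, so Res(f, z₀) = P(z₀)/Q'(z₀) with Q'(z) = 3*z^2 + 10*z/3 + 14*I*z/3 + 25/12 + 13*I/6.
  Res(f, 1/3 + 2*I/3) = P(1/3 + 2*I/3)/Q'(1/3 + 2*I/3) = (155/81 - 68*I/27)/(-11/12 + 131*I/18) = -26028/69733 - 135512*I/627597
  Res(f, -3/2) = P(-3/2)/Q'(-3/2) = (89/16)/(23/6 - 29*I/6) = 6141/10960 + 7743*I/10960
  Res(f, -1/2 - 3*I) = P(-1/2 - 3*I)/Q'(-1/2 - 3*I) = (1409/16 - 105*I/2)/(-71/6 - 7*I/6) = -282477/40720 + 208509*I/40720

Sum of residues inside C: -27/4 + 101*I/18
∮_C f(z) dz = 2πi · (-27/4 + 101*I/18) = pi*(-101/9 - 27*I/2)

Final answer: pi*(-101/9 - 27*I/2)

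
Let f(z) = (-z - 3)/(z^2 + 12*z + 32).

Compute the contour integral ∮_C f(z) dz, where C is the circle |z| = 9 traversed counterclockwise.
-2*I*pi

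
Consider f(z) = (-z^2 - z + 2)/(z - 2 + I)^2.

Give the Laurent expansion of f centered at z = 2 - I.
(-3 + 5*I)/(z - 2 + I)^2 + (-5 + 2*I)/(z - 2 + I) - 1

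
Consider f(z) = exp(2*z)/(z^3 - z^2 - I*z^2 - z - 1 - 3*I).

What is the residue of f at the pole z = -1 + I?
Write f(z) = P(z)/Q(z) with P(z) = exp(2*z) and Q(z) = z^3 - z^2 - I*z^2 - z - 1 - 3*I.
The denominator factors as Q(z) = (z + I)*(z - 2 - I)*(z + 1 - I), so z = -1 + I is a simple zero of Q and P is analytic there; z = -1 + I is therefore a simple pole and
  Res(f, z₀) = P(z₀)/Q'(z₀).

Q'(z) = 3*z^2 - 2*z - 2*I*z - 1, so Q'(-1 + I) = 3 - 6*I.
P(-1 + I) = exp(-2 + 2*I).

Res(f, -1 + I) = (exp(-2 + 2*I))/(3 - 6*I) = (1/15 + 2*I/15)*exp(-2 + 2*I)

Final answer: (1/15 + 2*I/15)*exp(-2 + 2*I)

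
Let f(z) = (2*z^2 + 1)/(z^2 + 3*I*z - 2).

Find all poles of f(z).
{-2*I, -I}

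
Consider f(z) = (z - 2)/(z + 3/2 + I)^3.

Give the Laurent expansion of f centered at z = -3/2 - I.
Put w = z - (-3/2 - I), i.e. z = w - 3/2 - I. The denominator is w^3, so it suffices to rewrite the numerator in powers of w.

P(z) = z - 2
P(w - 3/2 - I) = -7/2 - I + w

Dividing each term by w^3:
  f = (-7/2 - I)/w^3 + 1/w^2

Substituting back w = z + 3/2 + I:
  f(z) = (-7/2 - I)/(z + 3/2 + I)^3 + 1/(z + 3/2 + I)^2

The series is finite because the numerator is a polynomial; the negative powers form the principal part.

Final answer: (-7/2 - I)/(z + 3/2 + I)^3 + 1/(z + 3/2 + I)^2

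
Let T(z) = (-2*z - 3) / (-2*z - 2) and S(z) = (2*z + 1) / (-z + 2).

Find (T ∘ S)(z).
(z + 8)/(2*z + 6)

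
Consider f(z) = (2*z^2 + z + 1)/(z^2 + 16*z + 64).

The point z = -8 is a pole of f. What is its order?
Factor the denominator:
  z^2 + 16*z + 64 = (z + 8)^2

The numerator P(z) = 2*z^2 + z + 1 has P(-8) = 121 ≠ 0, so no factor of (z + 8) cancels.
Near z = -8 we can therefore write f(z) = g(z)/(z + 8)^2 with g analytic at -8 and g(-8) ≠ 0 (g is just the numerator).

Hence z = -8 is a pole of order 2.

Final answer: 2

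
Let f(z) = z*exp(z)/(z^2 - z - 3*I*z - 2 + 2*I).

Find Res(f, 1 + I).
I*exp(1 + I)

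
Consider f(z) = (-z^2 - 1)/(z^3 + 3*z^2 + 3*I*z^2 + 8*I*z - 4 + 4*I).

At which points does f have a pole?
{-2, -1 - I, -2*I}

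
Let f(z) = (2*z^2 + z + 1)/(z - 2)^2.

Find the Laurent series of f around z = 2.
Put w = z - (2), i.e. z = w + 2. The denominator is w^2, so it suffices to rewrite the numerator in powers of w.

P(z) = 2*z^2 + z + 1
P(w + 2) = 11 + 9*w + 2*w^2

Dividing each term by w^2:
  f = 11/w^2 + 9/w + 2

Substituting back w = z - 2:
  f(z) = 11/(z - 2)^2 + 9/(z - 2) + 2

The series is finite because the numerator is a polynomial; the negative powers form the principal part, and the coefficient of 1/(z - 2) gives Res(f, 2) = 9.

Final answer: 11/(z - 2)^2 + 9/(z - 2) + 2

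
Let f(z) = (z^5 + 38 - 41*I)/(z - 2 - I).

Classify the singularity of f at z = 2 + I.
removable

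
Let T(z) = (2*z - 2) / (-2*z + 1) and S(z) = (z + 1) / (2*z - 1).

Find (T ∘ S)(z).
(T ∘ S)(z) = T(S(z)) = ((2)*S(z) + (-2))/((-2)*S(z) + (1)). Multiply numerator and denominator by 2*z - 1:
  numerator:   (2)*(z + 1) + (-2)*(2*z - 1) = -2*z + 4
  denominator: (-2)*(z + 1) + (1)*(2*z - 1) = -3
(T ∘ S)(z) = (-2*z + 4)/(-3) = (2*z - 4)/3

Final answer: (2*z - 4)/3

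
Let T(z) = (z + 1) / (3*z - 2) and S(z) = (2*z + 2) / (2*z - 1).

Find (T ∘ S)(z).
(4*z + 1)/(2*z + 8)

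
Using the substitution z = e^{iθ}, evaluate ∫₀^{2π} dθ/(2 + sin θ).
2*sqrt(3)*pi/3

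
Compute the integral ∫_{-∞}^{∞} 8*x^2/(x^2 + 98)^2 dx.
Let f(z) = 8*z^2/(z^2 + 98)^2. The denominator has no real zeros and deg Q - deg P = 2 ≥ 2, so the integral of f over the upper semicircle |z| = R tends to 0 as R → ∞. Closing the contour in the upper half-plane,
  ∫_{-∞}^{∞} f(x) dx = 2πi · Σ Res(f, z_k)  over the poles with Im z_k > 0.

Zeros of the denominator: z^2 + 98 = 0 gives z = ±7*sqrt(2)*I.
Upper half-plane: z = 7*sqrt(2)*I (a pole of order 2).

Write f(z) = g(z)/(z - 7*sqrt(2)*I)^2 with g(z) = 8*z^2/(z + 7*sqrt(2)*I)^2. For a double pole, Res(f, z₀) = g'(z₀):
  g'(z) = 112*sqrt(2)*I*z/(z + 7*sqrt(2)*I)^3
  Res(f, 7*sqrt(2)*I) = g'(7*sqrt(2)*I) = -sqrt(2)*I/7

∫_{-∞}^{∞} f(x) dx = 2πi · (-sqrt(2)*I/7) = 2*sqrt(2)*pi/7

Final answer: 2*sqrt(2)*pi/7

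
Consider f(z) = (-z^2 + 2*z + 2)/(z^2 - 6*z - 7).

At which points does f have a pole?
The singularities of f are the zeros of the denominator. Factoring,
  z^2 - 6*z - 7 = (z + 1)*(z - 7)
so the candidates are z = -1, z = 7.

Check the numerator P(z) = -z^2 + 2*z + 2 at each one:
  P(-1) = -1 ≠ 0, so z = -1 is a (simple) pole.
  P(7) = -33 ≠ 0, so z = 7 is a (simple) pole.

Poles of f: {-1, 7}

Final answer: {-1, 7}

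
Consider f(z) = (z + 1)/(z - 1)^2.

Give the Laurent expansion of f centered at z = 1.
Put w = z - (1), i.e. z = w + 1. The denominator is w^2, so it suffices to rewrite the numerator in powers of w.

P(z) = z + 1
P(w + 1) = 2 + w

Dividing each term by w^2:
  f = 2/w^2 + 1/w

Substituting back w = z - 1:
  f(z) = 2/(z - 1)^2 + 1/(z - 1)

The series is finite because the numerator is a polynomial; the negative powers form the principal part, and the coefficient of 1/(z - 1) gives Res(f, 1) = 1.

Final answer: 2/(z - 1)^2 + 1/(z - 1)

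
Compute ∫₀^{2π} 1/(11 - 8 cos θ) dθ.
Call the integral J. The integrand is 2π-periodic and we integrate over a full period, so shifting θ does not change the value (θ → θ + π flips the sign of the trig term). Hence
  J = ∫₀^{2π} dθ/(11 + 8 cos θ).
Put z = e^{iθ}: then cos θ = (z + 1/z)/2, dθ = dz/(iz), and z runs once counterclockwise around |z| = 1:
  J = ∮_{|z|=1} 1/(11 + 8*(z + 1/z)/2) · dz/(iz) = (2/i) ∮_{|z|=1} dz/(8*z^2 + 22*z + 8).
The roots of 8*z^2 + 22*z + 8 are z = (-11 ± sqrt(11^2 - 8^2))/8, with sqrt(57) = sqrt(57); their product is 1, so only z₊ = -11/8 + sqrt(57)/8 lies inside the unit circle (z₋ = -11/8 - sqrt(57)/8 lies outside).
z₊ is a simple zero of q(z) = 8*z^2 + 22*z + 8, so Res(1/q, z₊) = 1/q'(z₊) with q'(z) = 16*z + 22; and q'(z₊) = 8*(z₊ - z₋) = 2*sqrt(57).
Therefore J = (2/i) · 2πi · 1/(2*sqrt(57)) = 2*pi/(sqrt(57)) = 2*sqrt(57)*pi/57

Final answer: 2*sqrt(57)*pi/57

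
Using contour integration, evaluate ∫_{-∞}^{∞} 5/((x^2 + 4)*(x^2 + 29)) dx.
Let f(z) = 5/((z^2 + 4)*(z^2 + 29)). The denominator has no real zeros and deg Q - deg P = 4 ≥ 2, so the integral of f over the upper semicircle |z| = R tends to 0 as R → ∞. Closing the contour in the upper half-plane,
  ∫_{-∞}^{∞} f(x) dx = 2πi · Σ Res(f, z_k)  over the poles with Im z_k > 0.

Zeros of the denominator: z^2 + 4 = 0 gives z = ±2*I; z^2 + 29 = 0 gives z = ±sqrt(29)*I.
Upper half-plane: z = 2*I, z = sqrt(29)*I (simple).

Each pole is a simple zero of Q(z) = z^4 + 33*z^2 + 116, so Res(f, z₀) = P(z₀)/Q'(z₀) with P(z) = 5, Q'(z) = 4*z^3 + 66*z:
  Res(f, 2*I) = (5)/(100*I) = -I/20
  Res(f, sqrt(29)*I) = (5)/(-50*sqrt(29)*I) = sqrt(29)*I/290

Sum of residues: I*(-29 + 2*sqrt(29))/580
∫_{-∞}^{∞} f(x) dx = 2πi · (I*(-29 + 2*sqrt(29))/580) = pi*(29 - 2*sqrt(29))/290

Final answer: pi*(29 - 2*sqrt(29))/290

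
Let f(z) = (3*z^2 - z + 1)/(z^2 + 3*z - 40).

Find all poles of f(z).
The singularities of f are the zeros of the denominator. Factoring,
  z^2 + 3*z - 40 = (z + 8)*(z - 5)
so the candidates are z = -8, z = 5.

Check the numerator P(z) = 3*z^2 - z + 1 at each one:
  P(-8) = 201 ≠ 0, so z = -8 is a (simple) pole.
  P(5) = 71 ≠ 0, so z = 5 is a (simple) pole.

Poles of f: {-8, 5}

Final answer: {-8, 5}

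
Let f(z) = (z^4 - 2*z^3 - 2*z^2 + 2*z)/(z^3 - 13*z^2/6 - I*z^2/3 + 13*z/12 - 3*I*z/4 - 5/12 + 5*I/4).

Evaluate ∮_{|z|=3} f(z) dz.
By the residue theorem, ∮_C f(z) dz = 2πi · (sum of the residues of f at the poles inside |z| = 3).

The denominator factors as (z - 1 - I/2)*(z + 1/3 + 2*I/3)*(z - 3/2 - I/2), so the singularities of f are simple poles at z = 1 + I/2, z = -1/3 - 2*I/3, z = 3/2 + I/2.
  |1 + I/2|² = 5/4 < 9 = 3², so this pole is inside the contour.
  |-1/3 - 2*I/3|² = 5/9 < 9 = 3², so this pole is inside the contour.
  |3/2 + I/2|² = 5/2 < 9 = 3², so this pole is inside the contour.

With P(z) = z^4 - 2*z^3 - 2*z^2 + 2*z and Q(z) = z^3 - 13*z^2/6 - I*z^2/3 + 13*z/12 - 3*I*z/4 - 5/12 + 5*I/4, each pole is simple, so Res(f, z₀) = P(z₀)/Q'(z₀) with Q'(z) = 3*z^2 - 13*z/3 - 2*I*z/3 + 13/12 - 3*I/4.
  Res(f, 1 + I/2) = P(1 + I/2)/Q'(1 + I/2) = (-7/16 - 9*I/4)/(-2/3 - 7*I/12) = 231/113 + 717*I/452
  Res(f, -1/3 - 2*I/3) = P(-1/3 - 2*I/3)/Q'(-1/3 - 2*I/3) = (-73/81 - 8*I/3)/(13/12 + 133*I/36) = -4210/5763 + 514*I/17289
  Res(f, 3/2 + I/2) = P(3/2 + I/2)/Q'(3/2 + I/2) = (-15/4 - 5*I/2)/(11/12 + 7*I/12) = -141/34 - 3*I/34

Sum of residues inside C: -17/6 + 55*I/36
∮_C f(z) dz = 2πi · (-17/6 + 55*I/36) = pi*(-55/18 - 17*I/3)

Final answer: pi*(-55/18 - 17*I/3)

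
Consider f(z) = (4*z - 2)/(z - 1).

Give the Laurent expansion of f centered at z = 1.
2/(z - 1) + 4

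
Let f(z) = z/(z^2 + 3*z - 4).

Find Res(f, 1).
1/5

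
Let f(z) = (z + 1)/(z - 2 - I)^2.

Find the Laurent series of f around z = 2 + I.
Put w = z - (2 + I), i.e. z = w + 2 + I. The denominator is w^2, so it suffices to rewrite the numerator in powers of w.

P(z) = z + 1
P(w + 2 + I) = 3 + I + w

Dividing each term by w^2:
  f = (3 + I)/w^2 + 1/w

Substituting back w = z - 2 - I:
  f(z) = (3 + I)/(z - 2 - I)^2 + 1/(z - 2 - I)

The series is finite because the numerator is a polynomial; the negative powers form the principal part, and the coefficient of 1/(z - 2 - I) gives Res(f, 2 + I) = 1.

Final answer: (3 + I)/(z - 2 - I)^2 + 1/(z - 2 - I)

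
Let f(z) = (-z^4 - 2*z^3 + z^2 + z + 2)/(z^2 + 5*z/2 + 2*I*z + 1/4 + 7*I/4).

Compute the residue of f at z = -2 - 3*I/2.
-1545/104 + 73*I/52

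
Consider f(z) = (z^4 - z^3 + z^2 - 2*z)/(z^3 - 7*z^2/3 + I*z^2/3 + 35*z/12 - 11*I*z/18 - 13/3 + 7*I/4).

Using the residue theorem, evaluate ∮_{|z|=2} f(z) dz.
By the residue theorem, ∮_C f(z) dz = 2πi · (sum of the residues of f at the poles inside |z| = 2).

The denominator factors as (z - 1/3 - 3*I/2)*(z - 2 + I/3)*(z + 3*I/2), so the singularities of f are simple poles at z = 1/3 + 3*I/2, z = 2 - I/3, z = -3*I/2.
  |1/3 + 3*I/2|² = 85/36 < 4 = 2², so this pole is inside the contour.
  |2 - I/3|² = 37/9 > 4 = 2², so this pole is outside the contour.
  |-3*I/2|² = 9/4 < 4 = 2², so this pole is inside the contour.

With P(z) = z^4 - z^3 + z^2 - 2*z and Q(z) = z^3 - 7*z^2/3 + I*z^2/3 + 35*z/12 - 11*I*z/18 - 13/3 + 7*I/4, each pole is simple, so Res(f, z₀) = P(z₀)/Q'(z₀) with Q'(z) = 3*z^2 - 14*z/3 + 2*I*z/3 + 35/12 - 11*I/18.
  Res(f, 1/3 + 3*I/2) = P(1/3 + 3*I/2)/Q'(1/3 + 3*I/2) = (3865/1296 - 245*I/72)/(-109/18 - 79*I/18) = -72895/1304784 + 786025*I/1304784
  Res(f, -3*I/2) = P(-3*I/2)/Q'(-3*I/2) = (45/16 - 3*I/8)/(-17/6 + 115*I/18) = -26865/126608 - 43821*I/126608

Sum of residues inside C: -411605/1535508 + 196777*I/767754
∮_C f(z) dz = 2πi · (-411605/1535508 + 196777*I/767754) = pi*(-196777/383877 - 411605*I/767754)

Final answer: pi*(-196777/383877 - 411605*I/767754)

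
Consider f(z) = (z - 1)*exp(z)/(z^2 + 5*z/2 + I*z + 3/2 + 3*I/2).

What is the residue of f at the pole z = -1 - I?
Write f(z) = P(z)/Q(z) with P(z) = (z - 1)*exp(z) and Q(z) = z^2 + 5*z/2 + I*z + 3/2 + 3*I/2.
The denominator factors as Q(z) = (z + 1 + I)*(z + 3/2), so z = -1 - I is a simple zero of Q and P is analytic there; z = -1 - I is therefore a simple pole and
  Res(f, z₀) = P(z₀)/Q'(z₀).

Q'(z) = 2*z + 5/2 + I, so Q'(-1 - I) = 1/2 - I.
P(-1 - I) = (-2 - I)*exp(-1 - I).

Res(f, -1 - I) = ((-2 - I)*exp(-1 - I))/(1/2 - I) = -2*I*exp(-1 - I)

Final answer: -2*I*exp(-1 - I)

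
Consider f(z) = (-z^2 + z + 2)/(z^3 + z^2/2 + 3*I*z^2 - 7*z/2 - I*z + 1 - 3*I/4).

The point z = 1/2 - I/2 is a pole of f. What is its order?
2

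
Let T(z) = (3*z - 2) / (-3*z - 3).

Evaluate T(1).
Substitute z = 1:
  numerator:   3*(1) - 2 = 1
  denominator: -3*(1) - 3 = -6
T(1) = (1)/(-6) = -1/6

Final answer: -1/6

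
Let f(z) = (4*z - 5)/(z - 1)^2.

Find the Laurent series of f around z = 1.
Put w = z - (1), i.e. z = w + 1. The denominator is w^2, so it suffices to rewrite the numerator in powers of w.

P(z) = 4*z - 5
P(w + 1) = -1 + 4*w

Dividing each term by w^2:
  f = -1/w^2 + 4/w

Substituting back w = z - 1:
  f(z) = -1/(z - 1)^2 + 4/(z - 1)

The series is finite because the numerator is a polynomial; the negative powers form the principal part, and the coefficient of 1/(z - 1) gives Res(f, 1) = 4.

Final answer: -1/(z - 1)^2 + 4/(z - 1)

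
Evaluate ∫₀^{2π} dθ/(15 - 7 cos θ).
Call the integral J. The integrand is 2π-periodic and we integrate over a full period, so shifting θ does not change the value (θ → θ + π flips the sign of the trig term). Hence
  J = ∫₀^{2π} dθ/(15 + 7 cos θ).
Put z = e^{iθ}: then cos θ = (z + 1/z)/2, dθ = dz/(iz), and z runs once counterclockwise around |z| = 1:
  J = ∮_{|z|=1} 1/(15 + 7*(z + 1/z)/2) · dz/(iz) = (2/i) ∮_{|z|=1} dz/(7*z^2 + 30*z + 7).
The roots of 7*z^2 + 30*z + 7 are z = (-15 ± sqrt(15^2 - 7^2))/7, with sqrt(176) = 4*sqrt(11); their product is 1, so only z₊ = -15/7 + 4*sqrt(11)/7 lies inside the unit circle (z₋ = -15/7 - 4*sqrt(11)/7 lies outside).
z₊ is a simple zero of q(z) = 7*z^2 + 30*z + 7, so Res(1/q, z₊) = 1/q'(z₊) with q'(z) = 14*z + 30; and q'(z₊) = 7*(z₊ - z₋) = 8*sqrt(11).
Therefore J = (2/i) · 2πi · 1/(8*sqrt(11)) = 2*pi/(4*sqrt(11)) = sqrt(11)*pi/22

Final answer: sqrt(11)*pi/22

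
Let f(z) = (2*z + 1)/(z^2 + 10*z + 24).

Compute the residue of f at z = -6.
Write f(z) = P(z)/Q(z) with P(z) = 2*z + 1 and Q(z) = z^2 + 10*z + 24.
The denominator factors as Q(z) = (z + 4)*(z + 6), so z = -6 is a simple zero of Q and P is analytic there; z = -6 is therefore a simple pole and
  Res(f, z₀) = P(z₀)/Q'(z₀).

Q'(z) = 2*z + 10, so Q'(-6) = -2.
P(-6) = -11.

Res(f, -6) = (-11)/(-2) = 11/2

Final answer: 11/2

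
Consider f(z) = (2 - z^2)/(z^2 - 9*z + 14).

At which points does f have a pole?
The singularities of f are the zeros of the denominator. Factoring,
  z^2 - 9*z + 14 = (z - 2)*(z - 7)
so the candidates are z = 2, z = 7.

Check the numerator P(z) = 2 - z^2 at each one:
  P(2) = -2 ≠ 0, so z = 2 is a (simple) pole.
  P(7) = -47 ≠ 0, so z = 7 is a (simple) pole.

Poles of f: {2, 7}

Final answer: {2, 7}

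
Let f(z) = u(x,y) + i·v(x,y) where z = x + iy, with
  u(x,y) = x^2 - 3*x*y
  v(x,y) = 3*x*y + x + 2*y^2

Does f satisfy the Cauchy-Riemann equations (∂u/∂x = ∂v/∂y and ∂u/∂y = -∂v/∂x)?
∂u/∂x = 2*x - 3*y
∂v/∂y = 3*x + 4*y
∂u/∂y = -3*x
∂v/∂x = 3*y + 1
∂u/∂x ≠ ∂v/∂y and ∂u/∂y ≠ -∂v/∂x; the Cauchy-Riemann equations are not satisfied, so f is not analytic.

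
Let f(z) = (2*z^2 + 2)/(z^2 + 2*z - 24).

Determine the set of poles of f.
The singularities of f are the zeros of the denominator. Factoring,
  z^2 + 2*z - 24 = (z - 4)*(z + 6)
so the candidates are z = 4, z = -6.

Check the numerator P(z) = 2*z^2 + 2 at each one:
  P(4) = 34 ≠ 0, so z = 4 is a (simple) pole.
  P(-6) = 74 ≠ 0, so z = -6 is a (simple) pole.

Poles of f: {-6, 4}

Final answer: {-6, 4}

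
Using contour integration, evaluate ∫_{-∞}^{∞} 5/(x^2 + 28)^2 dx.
5*sqrt(7)*pi/784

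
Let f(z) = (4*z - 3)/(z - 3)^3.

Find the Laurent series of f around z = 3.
Put w = z - (3), i.e. z = w + 3. The denominator is w^3, so it suffices to rewrite the numerator in powers of w.

P(z) = 4*z - 3
P(w + 3) = 9 + 4*w

Dividing each term by w^3:
  f = 9/w^3 + 4/w^2

Substituting back w = z - 3:
  f(z) = 9/(z - 3)^3 + 4/(z - 3)^2

The series is finite because the numerator is a polynomial; the negative powers form the principal part.

Final answer: 9/(z - 3)^3 + 4/(z - 3)^2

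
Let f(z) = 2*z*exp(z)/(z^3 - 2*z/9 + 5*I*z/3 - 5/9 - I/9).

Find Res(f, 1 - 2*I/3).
Write f(z) = P(z)/Q(z) with P(z) = 2*z*exp(z) and Q(z) = z^3 - 2*z/9 + 5*I*z/3 - 5/9 - I/9.
The denominator factors as Q(z) = (z + 1 - I)*(z + I/3)*(z - 1 + 2*I/3), so z = 1 - 2*I/3 is a simple zero of Q and P is analytic there; z = 1 - 2*I/3 is therefore a simple pole and
  Res(f, z₀) = P(z₀)/Q'(z₀).

Q'(z) = 3*z^2 - 2/9 + 5*I/3, so Q'(1 - 2*I/3) = 13/9 - 7*I/3.
P(1 - 2*I/3) = (2 - 4*I/3)*exp(1 - 2*I/3).

Res(f, 1 - 2*I/3) = ((2 - 4*I/3)*exp(1 - 2*I/3))/(13/9 - 7*I/3) = (243/305 + 111*I/305)*exp(1 - 2*I/3)

Final answer: (243/305 + 111*I/305)*exp(1 - 2*I/3)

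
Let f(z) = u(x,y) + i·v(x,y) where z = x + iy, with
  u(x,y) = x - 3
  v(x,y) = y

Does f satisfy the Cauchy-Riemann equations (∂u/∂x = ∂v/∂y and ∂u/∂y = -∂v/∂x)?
∂u/∂x = 1
∂v/∂y = 1
∂u/∂y = 0
∂v/∂x = 0
∂u/∂x = ∂v/∂y and ∂u/∂y = -∂v/∂x hold identically; f is analytic.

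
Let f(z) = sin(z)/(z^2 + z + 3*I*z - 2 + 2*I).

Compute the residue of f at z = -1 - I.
Write f(z) = P(z)/Q(z) with P(z) = sin(z) and Q(z) = z^2 + z + 3*I*z - 2 + 2*I.
The denominator factors as Q(z) = (z + 1 + I)*(z + 2*I), so z = -1 - I is a simple zero of Q and P is analytic there; z = -1 - I is therefore a simple pole and
  Res(f, z₀) = P(z₀)/Q'(z₀).

Q'(z) = 2*z + 1 + 3*I, so Q'(-1 - I) = -1 + I.
P(-1 - I) = -sin(1 + I).

Res(f, -1 - I) = (-sin(1 + I))/(-1 + I) = (1/2 + I/2)*sin(1 + I)

Final answer: (1/2 + I/2)*sin(1 + I)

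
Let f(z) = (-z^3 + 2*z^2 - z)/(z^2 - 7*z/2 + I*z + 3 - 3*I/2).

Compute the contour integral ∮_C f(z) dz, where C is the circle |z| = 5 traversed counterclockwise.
By the residue theorem, ∮_C f(z) dz = 2πi · (sum of the residues of f at the poles inside |z| = 5).

The denominator factors as (z - 2 + I)*(z - 3/2), so the singularities of f are simple poles at z = 2 - I, z = 3/2.
  |2 - I|² = 5 < 25 = 5², so this pole is inside the contour.
  |3/2|² = 9/4 < 25 = 5², so this pole is inside the contour.

With P(z) = -z^3 + 2*z^2 - z and Q(z) = z^2 - 7*z/2 + I*z + 3 - 3*I/2, each pole is simple, so Res(f, z₀) = P(z₀)/Q'(z₀) with Q'(z) = 2*z - 7/2 + I.
  Res(f, 2 - I) = P(2 - I)/Q'(2 - I) = (2 + 4*I)/(1/2 - I) = -12/5 + 16*I/5
  Res(f, 3/2) = P(3/2)/Q'(3/2) = (-3/8)/(-1/2 + I) = 3/20 + 3*I/10

Sum of residues inside C: -9/4 + 7*I/2
∮_C f(z) dz = 2πi · (-9/4 + 7*I/2) = pi*(-7 - 9*I/2)

Final answer: pi*(-7 - 9*I/2)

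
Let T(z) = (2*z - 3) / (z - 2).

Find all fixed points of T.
{1, 3}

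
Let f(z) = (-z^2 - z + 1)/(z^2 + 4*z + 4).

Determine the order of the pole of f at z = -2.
2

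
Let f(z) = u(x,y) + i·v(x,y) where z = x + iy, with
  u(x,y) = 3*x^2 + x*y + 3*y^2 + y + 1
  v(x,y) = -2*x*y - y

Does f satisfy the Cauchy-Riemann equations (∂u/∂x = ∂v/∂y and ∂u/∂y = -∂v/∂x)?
∂u/∂x = 6*x + y
∂v/∂y = -2*x - 1
∂u/∂y = x + 6*y + 1
∂v/∂x = -2*y
∂u/∂x ≠ ∂v/∂y and ∂u/∂y ≠ -∂v/∂x; the Cauchy-Riemann equations are not satisfied, so f is not analytic.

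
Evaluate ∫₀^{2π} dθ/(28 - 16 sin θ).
Call the integral J. The integrand is 2π-periodic and we integrate over a full period, so shifting θ does not change the value (θ → θ + π/2 turns sin θ into cos θ; θ → θ + π flips the sign of the trig term). Hence
  J = ∫₀^{2π} dθ/(28 + 16 cos θ).
Put z = e^{iθ}: then cos θ = (z + 1/z)/2, dθ = dz/(iz), and z runs once counterclockwise around |z| = 1:
  J = ∮_{|z|=1} 1/(28 + 16*(z + 1/z)/2) · dz/(iz) = (2/i) ∮_{|z|=1} dz/(16*z^2 + 56*z + 16).
The roots of 16*z^2 + 56*z + 16 are z = (-28 ± sqrt(28^2 - 16^2))/16, with sqrt(528) = 4*sqrt(33); their product is 1, so only z₊ = -7/4 + sqrt(33)/4 lies inside the unit circle (z₋ = -7/4 - sqrt(33)/4 lies outside).
z₊ is a simple zero of q(z) = 16*z^2 + 56*z + 16, so Res(1/q, z₊) = 1/q'(z₊) with q'(z) = 32*z + 56; and q'(z₊) = 16*(z₊ - z₋) = 8*sqrt(33).
Therefore J = (2/i) · 2πi · 1/(8*sqrt(33)) = 2*pi/(4*sqrt(33)) = sqrt(33)*pi/66

Final answer: sqrt(33)*pi/66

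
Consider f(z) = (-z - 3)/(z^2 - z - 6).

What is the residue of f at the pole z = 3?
Write f(z) = P(z)/Q(z) with P(z) = -z - 3 and Q(z) = z^2 - z - 6.
The denominator factors as Q(z) = (z - 3)*(z + 2), so z = 3 is a simple zero of Q and P is analytic there; z = 3 is therefore a simple pole and
  Res(f, z₀) = P(z₀)/Q'(z₀).

Q'(z) = 2*z - 1, so Q'(3) = 5.
P(3) = -6.

Res(f, 3) = (-6)/(5) = -6/5

Final answer: -6/5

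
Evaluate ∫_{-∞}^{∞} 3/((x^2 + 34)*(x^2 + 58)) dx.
pi*(-17*sqrt(58) + 29*sqrt(34))/7888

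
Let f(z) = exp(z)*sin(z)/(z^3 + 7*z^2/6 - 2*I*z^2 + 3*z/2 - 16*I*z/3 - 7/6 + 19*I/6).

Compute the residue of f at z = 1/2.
Write f(z) = P(z)/Q(z) with P(z) = exp(z)*sin(z) and Q(z) = z^3 + 7*z^2/6 - 2*I*z^2 + 3*z/2 - 16*I*z/3 - 7/6 + 19*I/6.
The denominator factors as Q(z) = (z - 1/3 - 3*I)*(z + 2 + I)*(z - 1/2), so z = 1/2 is a simple zero of Q and P is analytic there; z = 1/2 is therefore a simple pole and
  Res(f, z₀) = P(z₀)/Q'(z₀).

Q'(z) = 3*z^2 + 7*z/3 - 4*I*z + 3/2 - 16*I/3, so Q'(1/2) = 41/12 - 22*I/3.
P(1/2) = exp(1/2)*sin(1/2).

Res(f, 1/2) = (exp(1/2)*sin(1/2))/(41/12 - 22*I/3) = (492/9425 + 1056*I/9425)*exp(1/2)*sin(1/2)

Final answer: (492/9425 + 1056*I/9425)*exp(1/2)*sin(1/2)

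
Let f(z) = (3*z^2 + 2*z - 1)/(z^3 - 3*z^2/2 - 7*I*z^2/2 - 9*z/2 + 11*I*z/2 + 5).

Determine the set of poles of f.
The singularities of f are the zeros of the denominator. Factoring,
  z^3 - 3*z^2/2 - 7*I*z^2/2 - 9*z/2 + 11*I*z/2 + 5 = (z - 1 - I)*(z + 1 - 2*I)*(z - 3/2 - I/2)
so the candidates are z = 1 + I, z = -1 + 2*I, z = 3/2 + I/2.

Check the numerator P(z) = 3*z^2 + 2*z - 1 at each one:
  P(1 + I) = 1 + 8*I ≠ 0, so z = 1 + I is a (simple) pole.
  P(-1 + 2*I) = -12 - 8*I ≠ 0, so z = -1 + 2*I is a (simple) pole.
  P(3/2 + I/2) = 8 + 11*I/2 ≠ 0, so z = 3/2 + I/2 is a (simple) pole.

Poles of f: {-1 + 2*I, 1 + I, 3/2 + I/2}

Final answer: {-1 + 2*I, 1 + I, 3/2 + I/2}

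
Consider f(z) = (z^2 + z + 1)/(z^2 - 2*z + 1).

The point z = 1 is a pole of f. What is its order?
Factor the denominator:
  z^2 - 2*z + 1 = (z - 1)^2

The numerator P(z) = z^2 + z + 1 has P(1) = 3 ≠ 0, so no factor of (z - 1) cancels.
Near z = 1 we can therefore write f(z) = g(z)/(z - 1)^2 with g analytic at 1 and g(1) ≠ 0 (g is just the numerator).

Hence z = 1 is a pole of order 2.

Final answer: 2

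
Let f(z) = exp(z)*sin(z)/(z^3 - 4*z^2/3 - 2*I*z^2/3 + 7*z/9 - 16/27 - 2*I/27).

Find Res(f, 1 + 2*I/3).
Write f(z) = P(z)/Q(z) with P(z) = exp(z)*sin(z) and Q(z) = z^3 - 4*z^2/3 - 2*I*z^2/3 + 7*z/9 - 16/27 - 2*I/27.
The denominator factors as Q(z) = (z + 2*I/3)*(z - 1/3 - 2*I/3)*(z - 1 - 2*I/3), so z = 1 + 2*I/3 is a simple zero of Q and P is analytic there; z = 1 + 2*I/3 is therefore a simple pole and
  Res(f, z₀) = P(z₀)/Q'(z₀).

Q'(z) = 3*z^2 - 8*z/3 - 4*I*z/3 + 7/9, so Q'(1 + 2*I/3) = 2/3 + 8*I/9.
P(1 + 2*I/3) = exp(1 + 2*I/3)*sin(1 + 2*I/3).

Res(f, 1 + 2*I/3) = (exp(1 + 2*I/3)*sin(1 + 2*I/3))/(2/3 + 8*I/9) = (27/50 - 18*I/25)*exp(1 + 2*I/3)*sin(1 + 2*I/3)

Final answer: (27/50 - 18*I/25)*exp(1 + 2*I/3)*sin(1 + 2*I/3)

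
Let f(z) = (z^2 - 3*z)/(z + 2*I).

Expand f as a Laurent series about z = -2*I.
Put w = z - (-2*I), i.e. z = w - 2*I. The denominator is w, so it suffices to rewrite the numerator in powers of w.

P(z) = z^2 - 3*z
P(w - 2*I) = -4 + 6*I + (-3 - 4*I)*w + w^2

Dividing each term by w:
  f = (-4 + 6*I)/w - 3 - 4*I + w

Substituting back w = z + 2*I:
  f(z) = (-4 + 6*I)/(z + 2*I) - 3 - 4*I + (z + 2*I)

The series is finite because the numerator is a polynomial; the negative powers form the principal part, and the coefficient of 1/(z + 2*I) gives Res(f, -2*I) = -4 + 6*I.

Final answer: (-4 + 6*I)/(z + 2*I) - 3 - 4*I + (z + 2*I)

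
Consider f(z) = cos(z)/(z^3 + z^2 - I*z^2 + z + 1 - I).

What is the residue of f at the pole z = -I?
Write f(z) = P(z)/Q(z) with P(z) = cos(z) and Q(z) = z^3 + z^2 - I*z^2 + z + 1 - I.
The denominator factors as Q(z) = (z - I)*(z + 1 - I)*(z + I), so z = -I is a simple zero of Q and P is analytic there; z = -I is therefore a simple pole and
  Res(f, z₀) = P(z₀)/Q'(z₀).

Q'(z) = 3*z^2 + 2*z - 2*I*z + 1, so Q'(-I) = -4 - 2*I.
P(-I) = cosh(1).

Res(f, -I) = (cosh(1))/(-4 - 2*I) = (-1/5 + I/10)*cosh(1)

Final answer: (-1/5 + I/10)*cosh(1)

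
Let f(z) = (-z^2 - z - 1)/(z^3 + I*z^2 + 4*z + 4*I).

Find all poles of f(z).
The singularities of f are the zeros of the denominator. Factoring,
  z^3 + I*z^2 + 4*z + 4*I = (z - 2*I)*(z + I)*(z + 2*I)
so the candidates are z = 2*I, z = -I, z = -2*I.

Check the numerator P(z) = -z^2 - z - 1 at each one:
  P(2*I) = 3 - 2*I ≠ 0, so z = 2*I is a (simple) pole.
  P(-I) = I ≠ 0, so z = -I is a (simple) pole.
  P(-2*I) = 3 + 2*I ≠ 0, so z = -2*I is a (simple) pole.

Poles of f: {-2*I, -I, 2*I}

Final answer: {-2*I, -I, 2*I}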